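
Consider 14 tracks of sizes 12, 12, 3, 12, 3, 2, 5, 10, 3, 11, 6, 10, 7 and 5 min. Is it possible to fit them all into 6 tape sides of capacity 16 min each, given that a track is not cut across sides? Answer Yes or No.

Total = 101 min; ⌈101/16⌉ = 7.
At least 7 tape sides are required, but only 6 are allowed.

No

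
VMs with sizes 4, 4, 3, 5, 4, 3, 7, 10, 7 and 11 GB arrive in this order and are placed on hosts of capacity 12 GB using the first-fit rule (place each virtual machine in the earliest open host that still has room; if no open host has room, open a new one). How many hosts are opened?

  4 → host 1 (new)  [load 4/12]
  4 → host 1  [load 8/12]
  3 → host 1  [load 11/12]
  5 → host 2 (new)  [load 5/12]
  4 → host 2  [load 9/12]
  3 → host 2  [load 12/12]
  7 → host 3 (new)  [load 7/12]
  10 → host 4 (new)  [load 10/12]
  7 → host 5 (new)  [load 7/12]
  11 → host 6 (new)  [load 11/12]
6 hosts opened.

6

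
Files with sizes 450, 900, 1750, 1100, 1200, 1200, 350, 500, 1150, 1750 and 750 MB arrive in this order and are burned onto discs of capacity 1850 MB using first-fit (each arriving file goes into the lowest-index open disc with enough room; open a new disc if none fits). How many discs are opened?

  450 → disc 1 (new)  [load 450/1850]
  900 → disc 1  [load 1350/1850]
  1750 → disc 2 (new)  [load 1750/1850]
  1100 → disc 3 (new)  [load 1100/1850]
  1200 → disc 4 (new)  [load 1200/1850]
  1200 → disc 5 (new)  [load 1200/1850]
  350 → disc 1  [load 1700/1850]
  500 → disc 3  [load 1600/1850]
  1150 → disc 6 (new)  [load 1150/1850]
  1750 → disc 7 (new)  [load 1750/1850]
  750 → disc 8 (new)  [load 750/1850]
8 discs opened.

8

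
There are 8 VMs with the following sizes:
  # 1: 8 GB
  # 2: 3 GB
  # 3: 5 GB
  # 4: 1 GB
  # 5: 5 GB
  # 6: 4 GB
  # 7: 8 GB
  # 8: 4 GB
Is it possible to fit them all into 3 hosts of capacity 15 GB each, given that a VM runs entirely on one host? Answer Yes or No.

Yes

A valid assignment using 3 hosts:
  host 1: 8 + 5 + 1 = 14
  host 2: 8 + 5 = 13
  host 3: 4 + 4 + 3 = 11
Every load is within 15 GB, so 3 hosts suffice.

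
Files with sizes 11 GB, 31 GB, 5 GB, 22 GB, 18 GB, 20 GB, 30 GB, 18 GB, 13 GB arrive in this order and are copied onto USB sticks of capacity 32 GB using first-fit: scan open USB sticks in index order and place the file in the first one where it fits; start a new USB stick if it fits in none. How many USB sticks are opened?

  11 → USB stick 1 (new)  [load 11/32]
  31 → USB stick 2 (new)  [load 31/32]
  5 → USB stick 1  [load 16/32]
  22 → USB stick 3 (new)  [load 22/32]
  18 → USB stick 4 (new)  [load 18/32]
  20 → USB stick 5 (new)  [load 20/32]
  30 → USB stick 6 (new)  [load 30/32]
  18 → USB stick 7 (new)  [load 18/32]
  13 → USB stick 1  [load 29/32]
7 USB sticks opened.

7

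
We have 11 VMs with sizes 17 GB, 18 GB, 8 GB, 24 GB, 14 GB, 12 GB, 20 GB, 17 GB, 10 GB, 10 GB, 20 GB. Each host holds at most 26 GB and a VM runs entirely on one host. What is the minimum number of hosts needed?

Total = 24 + 20 + 20 + 18 + 17 + 17 + 14 + 12 + 10 + 10 + 8 = 170 GB.
Lower bound: ⌈170/26⌉ = 7 hosts.
A packing using 8 hosts:
  host 1: 24 = 24
  host 2: 20 = 20
  host 3: 20 = 20
  host 4: 18 + 8 = 26
  host 5: 17 = 17
  host 6: 17 = 17
  host 7: 14 + 12 = 26
  host 8: 10 + 10 = 20
No arrangement into 7 hosts stays within capacity, so 8 is optimal.

8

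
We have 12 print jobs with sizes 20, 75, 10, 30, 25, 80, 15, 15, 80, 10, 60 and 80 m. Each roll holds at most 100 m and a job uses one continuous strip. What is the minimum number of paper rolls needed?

6

Total = 80 + 80 + 80 + 75 + 60 + 30 + 25 + 20 + 15 + 15 + 10 + 10 = 500 m.
Lower bound: ⌈500/100⌉ = 5 paper rolls.
A packing using 6 paper rolls:
  roll 1: 80 + 20 = 100
  roll 2: 80 + 15 = 95
  roll 3: 80 + 15 = 95
  roll 4: 75 + 25 = 100
  roll 5: 60 + 30 + 10 = 100
  roll 6: 10 = 10
No arrangement into 5 paper rolls stays within capacity, so 6 is optimal.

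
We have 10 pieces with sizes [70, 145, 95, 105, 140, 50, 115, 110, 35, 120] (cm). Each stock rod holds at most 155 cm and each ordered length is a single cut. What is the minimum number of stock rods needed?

8

Total = 145 + 140 + 120 + 115 + 110 + 105 + 95 + 70 + 50 + 35 = 985 cm.
Lower bound: ⌈985/155⌉ = 7 stock rods.
A packing using 8 stock rods:
  stock rod 1: 145 = 145
  stock rod 2: 140 = 140
  stock rod 3: 120 + 35 = 155
  stock rod 4: 115 = 115
  stock rod 5: 110 = 110
  stock rod 6: 105 + 50 = 155
  stock rod 7: 95 = 95
  stock rod 8: 70 = 70
No arrangement into 7 stock rods stays within capacity, so 8 is optimal.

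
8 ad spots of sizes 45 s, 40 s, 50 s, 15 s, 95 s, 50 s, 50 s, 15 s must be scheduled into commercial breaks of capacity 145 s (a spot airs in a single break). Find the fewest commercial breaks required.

3

Total = 95 + 50 + 50 + 50 + 45 + 40 + 15 + 15 = 360 s.
Lower bound: ⌈360/145⌉ = 3 commercial breaks.
A packing using 3 commercial breaks:
  break 1: 95 + 50 = 145
  break 2: 50 + 50 + 45 = 145
  break 3: 40 + 15 + 15 = 70
This matches the lower bound, so 3 is optimal.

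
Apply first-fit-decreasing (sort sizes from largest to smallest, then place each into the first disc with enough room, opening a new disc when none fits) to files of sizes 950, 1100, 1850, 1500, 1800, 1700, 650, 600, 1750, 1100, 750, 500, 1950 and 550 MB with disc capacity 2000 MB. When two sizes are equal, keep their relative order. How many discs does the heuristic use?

10

Sorted descending: 1950, 1850, 1800, 1750, 1700, 1500, 1100, 1100, 950, 750, 650, 600, 550, 500.
  1950 → disc 1 (new)  [load 1950/2000]
  1850 → disc 2 (new)  [load 1850/2000]
  1800 → disc 3 (new)  [load 1800/2000]
  1750 → disc 4 (new)  [load 1750/2000]
  1700 → disc 5 (new)  [load 1700/2000]
  1500 → disc 6 (new)  [load 1500/2000]
  1100 → disc 7 (new)  [load 1100/2000]
  1100 → disc 8 (new)  [load 1100/2000]
  950 → disc 9 (new)  [load 950/2000]
  750 → disc 7  [load 1850/2000]
  650 → disc 8  [load 1750/2000]
  600 → disc 9  [load 1550/2000]
  550 → disc 10 (new)  [load 550/2000]
  500 → disc 6  [load 2000/2000]
10 discs opened.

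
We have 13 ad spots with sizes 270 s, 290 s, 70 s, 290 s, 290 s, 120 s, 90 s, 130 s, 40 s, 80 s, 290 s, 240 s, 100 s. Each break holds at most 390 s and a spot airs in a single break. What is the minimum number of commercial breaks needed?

Total = 290 + 290 + 290 + 290 + 270 + 240 + 130 + 120 + 100 + 90 + 80 + 70 + 40 = 2300 s.
Lower bound: ⌈2300/390⌉ = 6 commercial breaks.
A packing using 7 commercial breaks:
  break 1: 290 + 100 = 390
  break 2: 290 + 90 = 380
  break 3: 290 + 80 = 370
  break 4: 290 + 70 = 360
  break 5: 270 + 120 = 390
  break 6: 240 + 130 = 370
  break 7: 40 = 40
No arrangement into 6 commercial breaks stays within capacity, so 7 is optimal.

7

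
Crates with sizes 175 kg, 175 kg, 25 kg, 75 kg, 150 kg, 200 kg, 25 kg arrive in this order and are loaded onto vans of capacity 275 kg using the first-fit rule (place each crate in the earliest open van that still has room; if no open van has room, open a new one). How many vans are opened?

  175 → van 1 (new)  [load 175/275]
  175 → van 2 (new)  [load 175/275]
  25 → van 1  [load 200/275]
  75 → van 1  [load 275/275]
  150 → van 3 (new)  [load 150/275]
  200 → van 4 (new)  [load 200/275]
  25 → van 2  [load 200/275]
4 vans opened.

4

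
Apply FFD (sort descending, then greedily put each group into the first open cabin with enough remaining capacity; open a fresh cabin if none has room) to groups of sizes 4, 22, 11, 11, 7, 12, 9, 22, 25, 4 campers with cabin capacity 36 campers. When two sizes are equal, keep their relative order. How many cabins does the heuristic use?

4

Sorted descending: 25, 22, 22, 12, 11, 11, 9, 7, 4, 4.
  25 → cabin 1 (new)  [load 25/36]
  22 → cabin 2 (new)  [load 22/36]
  22 → cabin 3 (new)  [load 22/36]
  12 → cabin 2  [load 34/36]
  11 → cabin 1  [load 36/36]
  11 → cabin 3  [load 33/36]
  9 → cabin 4 (new)  [load 9/36]
  7 → cabin 4  [load 16/36]
  4 → cabin 4  [load 20/36]
  4 → cabin 4  [load 24/36]
4 cabins opened.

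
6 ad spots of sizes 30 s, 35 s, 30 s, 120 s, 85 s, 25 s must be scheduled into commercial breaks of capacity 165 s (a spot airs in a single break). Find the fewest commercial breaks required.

3

Total = 120 + 85 + 35 + 30 + 30 + 25 = 325 s.
Lower bound: ⌈325/165⌉ = 2 commercial breaks.
A packing using 3 commercial breaks:
  break 1: 120 + 35 = 155
  break 2: 85 + 30 + 30 = 145
  break 3: 25 = 25
No arrangement into 2 commercial breaks stays within capacity, so 3 is optimal.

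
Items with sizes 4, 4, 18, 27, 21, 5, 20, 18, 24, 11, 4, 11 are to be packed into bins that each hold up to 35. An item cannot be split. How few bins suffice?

6

Total = 27 + 24 + 21 + 20 + 18 + 18 + 11 + 11 + 5 + 4 + 4 + 4 = 167.
Lower bound: ⌈167/35⌉ = 5 bins.
Also, 6 items each exceed 35/2, and no two of those can share a bin, so at least 6 bins are needed.
A packing using 6 bins:
  bin 1: 27 + 5 = 32
  bin 2: 24 + 11 = 35
  bin 3: 21 + 11 = 32
  bin 4: 20 + 4 + 4 + 4 = 32
  bin 5: 18 = 18
  bin 6: 18 = 18
This matches the lower bound, so 6 is optimal.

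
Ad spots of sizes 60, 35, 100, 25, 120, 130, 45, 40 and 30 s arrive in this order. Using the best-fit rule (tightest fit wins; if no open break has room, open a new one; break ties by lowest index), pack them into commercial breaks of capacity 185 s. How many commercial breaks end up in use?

  60 → break 1 (new)  [load 60/185]
  35 → break 1  [load 95/185]
  100 → break 2 (new)  [load 100/185]
  25 → break 2  [load 125/185]
  120 → break 3 (new)  [load 120/185]
  130 → break 4 (new)  [load 130/185]
  45 → break 4  [load 175/185]
  40 → break 2  [load 165/185]
  30 → break 3  [load 150/185]
4 commercial breaks opened.

4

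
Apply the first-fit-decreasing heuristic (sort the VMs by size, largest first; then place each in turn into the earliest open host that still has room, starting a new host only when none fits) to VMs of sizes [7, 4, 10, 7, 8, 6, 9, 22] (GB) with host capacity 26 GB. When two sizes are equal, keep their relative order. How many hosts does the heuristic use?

3

Sorted descending: 22, 10, 9, 8, 7, 7, 6, 4.
  22 → host 1 (new)  [load 22/26]
  10 → host 2 (new)  [load 10/26]
  9 → host 2  [load 19/26]
  8 → host 3 (new)  [load 8/26]
  7 → host 2  [load 26/26]
  7 → host 3  [load 15/26]
  6 → host 3  [load 21/26]
  4 → host 1  [load 26/26]
3 hosts opened.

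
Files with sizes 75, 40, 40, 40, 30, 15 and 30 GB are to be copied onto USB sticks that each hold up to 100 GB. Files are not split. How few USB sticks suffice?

Total = 75 + 40 + 40 + 40 + 30 + 30 + 15 = 270 GB.
Lower bound: ⌈270/100⌉ = 3 USB sticks.
A packing using 3 USB sticks:
  USB stick 1: 75 + 15 = 90
  USB stick 2: 40 + 40 = 80
  USB stick 3: 40 + 30 + 30 = 100
This matches the lower bound, so 3 is optimal.

3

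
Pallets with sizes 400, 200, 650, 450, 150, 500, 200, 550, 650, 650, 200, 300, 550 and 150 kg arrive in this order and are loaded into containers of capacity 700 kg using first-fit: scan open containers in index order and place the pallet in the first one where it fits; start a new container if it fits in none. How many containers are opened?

  400 → container 1 (new)  [load 400/700]
  200 → container 1  [load 600/700]
  650 → container 2 (new)  [load 650/700]
  450 → container 3 (new)  [load 450/700]
  150 → container 3  [load 600/700]
  500 → container 4 (new)  [load 500/700]
  200 → container 4  [load 700/700]
  550 → container 5 (new)  [load 550/700]
  650 → container 6 (new)  [load 650/700]
  650 → container 7 (new)  [load 650/700]
  200 → container 8 (new)  [load 200/700]
  300 → container 8  [load 500/700]
  550 → container 9 (new)  [load 550/700]
  150 → container 5  [load 700/700]
9 containers opened.

9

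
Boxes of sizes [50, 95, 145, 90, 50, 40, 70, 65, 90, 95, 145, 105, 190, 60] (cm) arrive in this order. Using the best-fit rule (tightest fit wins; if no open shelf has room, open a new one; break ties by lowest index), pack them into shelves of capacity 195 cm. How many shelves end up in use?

  50 → shelf 1 (new)  [load 50/195]
  95 → shelf 1  [load 145/195]
  145 → shelf 2 (new)  [load 145/195]
  90 → shelf 3 (new)  [load 90/195]
  50 → shelf 1  [load 195/195]
  40 → shelf 2  [load 185/195]
  70 → shelf 3  [load 160/195]
  65 → shelf 4 (new)  [load 65/195]
  90 → shelf 4  [load 155/195]
  95 → shelf 5 (new)  [load 95/195]
  145 → shelf 6 (new)  [load 145/195]
  105 → shelf 7 (new)  [load 105/195]
  190 → shelf 8 (new)  [load 190/195]
  60 → shelf 7  [load 165/195]
8 shelves opened.

8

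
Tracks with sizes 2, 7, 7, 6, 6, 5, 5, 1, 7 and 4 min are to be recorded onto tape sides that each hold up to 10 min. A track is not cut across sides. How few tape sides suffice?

Total = 7 + 7 + 7 + 6 + 6 + 5 + 5 + 4 + 2 + 1 = 50 min.
Lower bound: ⌈50/10⌉ = 5 tape sides.
A packing using 6 tape sides:
  side 1: 7 + 2 + 1 = 10
  side 2: 7 = 7
  side 3: 7 = 7
  side 4: 6 + 4 = 10
  side 5: 6 = 6
  side 6: 5 + 5 = 10
No arrangement into 5 tape sides stays within capacity, so 6 is optimal.

6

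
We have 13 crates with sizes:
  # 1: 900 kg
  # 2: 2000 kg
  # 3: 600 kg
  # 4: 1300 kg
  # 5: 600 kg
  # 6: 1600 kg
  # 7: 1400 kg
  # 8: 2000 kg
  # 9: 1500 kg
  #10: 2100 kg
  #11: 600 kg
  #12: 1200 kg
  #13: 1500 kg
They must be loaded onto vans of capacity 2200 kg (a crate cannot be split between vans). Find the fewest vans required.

9

Total = 2100 + 2000 + 2000 + 1600 + 1500 + 1500 + 1400 + 1300 + 1200 + 900 + 600 + 600 + 600 = 17300 kg.
Lower bound: ⌈17300/2200⌉ = 8 vans.
Also, 9 crates each exceed 1100 kg, and no two of those can share a van, so at least 9 vans are needed.
A packing using 9 vans:
  van 1: 2100 = 2100
  van 2: 2000 = 2000
  van 3: 2000 = 2000
  van 4: 1600 + 600 = 2200
  van 5: 1500 + 600 = 2100
  van 6: 1500 + 600 = 2100
  van 7: 1400 = 1400
  van 8: 1300 + 900 = 2200
  van 9: 1200 = 1200
This matches the lower bound, so 9 is optimal.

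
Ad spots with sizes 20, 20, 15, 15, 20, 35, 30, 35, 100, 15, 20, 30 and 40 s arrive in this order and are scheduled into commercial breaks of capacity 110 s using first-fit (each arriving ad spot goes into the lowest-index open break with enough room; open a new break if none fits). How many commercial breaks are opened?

  20 → break 1 (new)  [load 20/110]
  20 → break 1  [load 40/110]
  15 → break 1  [load 55/110]
  15 → break 1  [load 70/110]
  20 → break 1  [load 90/110]
  35 → break 2 (new)  [load 35/110]
  30 → break 2  [load 65/110]
  35 → break 2  [load 100/110]
  100 → break 3 (new)  [load 100/110]
  15 → break 1  [load 105/110]
  20 → break 4 (new)  [load 20/110]
  30 → break 4  [load 50/110]
  40 → break 4  [load 90/110]
4 commercial breaks opened.

4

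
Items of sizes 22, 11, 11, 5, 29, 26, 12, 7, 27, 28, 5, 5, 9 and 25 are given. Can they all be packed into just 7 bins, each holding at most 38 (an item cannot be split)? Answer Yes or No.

A valid assignment using 6 bins:
  bin 1: 29 + 9 = 38
  bin 2: 28 + 7 = 35
  bin 3: 27 + 11 = 38
  bin 4: 26 + 12 = 38
  bin 5: 25 + 11 = 36
  bin 6: 22 + 5 + 5 + 5 = 37
That uses only 6 ≤ 7, so 7 bins are enough.

Yes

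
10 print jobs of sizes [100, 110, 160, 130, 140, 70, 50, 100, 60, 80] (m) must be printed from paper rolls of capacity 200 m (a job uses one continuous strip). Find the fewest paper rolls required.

Total = 160 + 140 + 130 + 110 + 100 + 100 + 80 + 70 + 60 + 50 = 1000 m.
Lower bound: ⌈1000/200⌉ = 5 paper rolls.
A packing using 6 paper rolls:
  roll 1: 160 = 160
  roll 2: 140 + 60 = 200
  roll 3: 130 + 70 = 200
  roll 4: 110 + 80 = 190
  roll 5: 100 + 100 = 200
  roll 6: 50 = 50
No arrangement into 5 paper rolls stays within capacity, so 6 is optimal.

6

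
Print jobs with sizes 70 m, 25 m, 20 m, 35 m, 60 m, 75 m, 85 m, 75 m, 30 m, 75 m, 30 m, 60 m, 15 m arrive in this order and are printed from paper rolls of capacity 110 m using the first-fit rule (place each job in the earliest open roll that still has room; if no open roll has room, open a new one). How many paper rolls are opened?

8

  70 → roll 1 (new)  [load 70/110]
  25 → roll 1  [load 95/110]
  20 → roll 2 (new)  [load 20/110]
  35 → roll 2  [load 55/110]
  60 → roll 3 (new)  [load 60/110]
  75 → roll 4 (new)  [load 75/110]
  85 → roll 5 (new)  [load 85/110]
  75 → roll 6 (new)  [load 75/110]
  30 → roll 2  [load 85/110]
  75 → roll 7 (new)  [load 75/110]
  30 → roll 3  [load 90/110]
  60 → roll 8 (new)  [load 60/110]
  15 → roll 1  [load 110/110]
8 paper rolls opened.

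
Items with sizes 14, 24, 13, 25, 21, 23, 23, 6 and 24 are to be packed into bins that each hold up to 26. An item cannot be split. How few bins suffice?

8

Total = 25 + 24 + 24 + 23 + 23 + 21 + 14 + 13 + 6 = 173.
Lower bound: ⌈173/26⌉ = 7 bins.
A packing using 8 bins:
  bin 1: 25 = 25
  bin 2: 24 = 24
  bin 3: 24 = 24
  bin 4: 23 = 23
  bin 5: 23 = 23
  bin 6: 21 = 21
  bin 7: 14 + 6 = 20
  bin 8: 13 = 13
No arrangement into 7 bins stays within capacity, so 8 is optimal.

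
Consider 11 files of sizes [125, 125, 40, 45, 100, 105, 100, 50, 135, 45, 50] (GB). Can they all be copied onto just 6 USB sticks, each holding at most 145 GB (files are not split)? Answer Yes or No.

Total = 920 GB; ⌈920/145⌉ = 7.
At least 7 USB sticks are required, but only 6 are allowed.

No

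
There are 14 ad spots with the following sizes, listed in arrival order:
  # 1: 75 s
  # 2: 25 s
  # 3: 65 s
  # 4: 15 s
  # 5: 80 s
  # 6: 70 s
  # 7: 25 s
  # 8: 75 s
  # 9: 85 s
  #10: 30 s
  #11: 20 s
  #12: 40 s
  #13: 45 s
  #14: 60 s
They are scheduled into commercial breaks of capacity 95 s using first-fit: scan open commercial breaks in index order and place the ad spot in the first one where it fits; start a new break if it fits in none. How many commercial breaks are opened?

9

  75 → break 1 (new)  [load 75/95]
  25 → break 2 (new)  [load 25/95]
  65 → break 2  [load 90/95]
  15 → break 1  [load 90/95]
  80 → break 3 (new)  [load 80/95]
  70 → break 4 (new)  [load 70/95]
  25 → break 4  [load 95/95]
  75 → break 5 (new)  [load 75/95]
  85 → break 6 (new)  [load 85/95]
  30 → break 7 (new)  [load 30/95]
  20 → break 5  [load 95/95]
  40 → break 7  [load 70/95]
  45 → break 8 (new)  [load 45/95]
  60 → break 9 (new)  [load 60/95]
9 commercial breaks opened.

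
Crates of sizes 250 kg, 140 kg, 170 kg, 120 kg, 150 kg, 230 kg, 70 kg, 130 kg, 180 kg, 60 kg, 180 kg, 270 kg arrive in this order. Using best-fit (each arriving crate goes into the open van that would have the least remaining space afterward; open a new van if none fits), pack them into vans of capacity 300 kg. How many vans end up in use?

8

  250 → van 1 (new)  [load 250/300]
  140 → van 2 (new)  [load 140/300]
  170 → van 3 (new)  [load 170/300]
  120 → van 3  [load 290/300]
  150 → van 2  [load 290/300]
  230 → van 4 (new)  [load 230/300]
  70 → van 4  [load 300/300]
  130 → van 5 (new)  [load 130/300]
  180 → van 6 (new)  [load 180/300]
  60 → van 6  [load 240/300]
  180 → van 7 (new)  [load 180/300]
  270 → van 8 (new)  [load 270/300]
8 vans opened.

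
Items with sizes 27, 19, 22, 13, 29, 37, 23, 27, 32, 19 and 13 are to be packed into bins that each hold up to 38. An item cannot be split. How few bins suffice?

8

Total = 37 + 32 + 29 + 27 + 27 + 23 + 22 + 19 + 19 + 13 + 13 = 261.
Lower bound: ⌈261/38⌉ = 7 bins.
A packing using 8 bins:
  bin 1: 37 = 37
  bin 2: 32 = 32
  bin 3: 29 = 29
  bin 4: 27 = 27
  bin 5: 27 = 27
  bin 6: 23 + 13 = 36
  bin 7: 22 + 13 = 35
  bin 8: 19 + 19 = 38
No arrangement into 7 bins stays within capacity, so 8 is optimal.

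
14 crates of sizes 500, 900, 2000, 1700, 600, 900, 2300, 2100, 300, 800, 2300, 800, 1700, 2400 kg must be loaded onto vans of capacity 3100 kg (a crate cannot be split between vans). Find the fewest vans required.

Total = 2400 + 2300 + 2300 + 2100 + 2000 + 1700 + 1700 + 900 + 900 + 800 + 800 + 600 + 500 + 300 = 19300 kg.
Lower bound: ⌈19300/3100⌉ = 7 vans.
A packing using 7 vans:
  van 1: 2400 + 600 = 3000
  van 2: 2300 + 800 = 3100
  van 3: 2300 + 800 = 3100
  van 4: 2100 + 900 = 3000
  van 5: 2000 + 900 = 2900
  van 6: 1700 + 500 + 300 = 2500
  van 7: 1700 = 1700
This matches the lower bound, so 7 is optimal.

7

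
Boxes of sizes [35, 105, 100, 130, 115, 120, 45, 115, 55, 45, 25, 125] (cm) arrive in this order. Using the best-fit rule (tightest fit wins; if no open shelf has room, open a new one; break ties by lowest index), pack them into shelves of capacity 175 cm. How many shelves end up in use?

  35 → shelf 1 (new)  [load 35/175]
  105 → shelf 1  [load 140/175]
  100 → shelf 2 (new)  [load 100/175]
  130 → shelf 3 (new)  [load 130/175]
  115 → shelf 4 (new)  [load 115/175]
  120 → shelf 5 (new)  [load 120/175]
  45 → shelf 3  [load 175/175]
  115 → shelf 6 (new)  [load 115/175]
  55 → shelf 5  [load 175/175]
  45 → shelf 4  [load 160/175]
  25 → shelf 1  [load 165/175]
  125 → shelf 7 (new)  [load 125/175]
7 shelves opened.

7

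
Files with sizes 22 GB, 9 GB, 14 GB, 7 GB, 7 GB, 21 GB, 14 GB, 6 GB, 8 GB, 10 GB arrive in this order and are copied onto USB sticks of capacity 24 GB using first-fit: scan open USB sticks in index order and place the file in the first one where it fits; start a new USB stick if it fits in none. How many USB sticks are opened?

  22 → USB stick 1 (new)  [load 22/24]
  9 → USB stick 2 (new)  [load 9/24]
  14 → USB stick 2  [load 23/24]
  7 → USB stick 3 (new)  [load 7/24]
  7 → USB stick 3  [load 14/24]
  21 → USB stick 4 (new)  [load 21/24]
  14 → USB stick 5 (new)  [load 14/24]
  6 → USB stick 3  [load 20/24]
  8 → USB stick 5  [load 22/24]
  10 → USB stick 6 (new)  [load 10/24]
6 USB sticks opened.

6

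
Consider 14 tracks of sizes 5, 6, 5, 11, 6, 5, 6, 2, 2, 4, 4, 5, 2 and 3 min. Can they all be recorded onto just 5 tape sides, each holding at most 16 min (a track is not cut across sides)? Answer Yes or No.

Yes

A valid assignment using 5 tape sides:
  side 1: 11 + 5 = 16
  side 2: 6 + 6 + 4 = 16
  side 3: 6 + 5 + 5 = 16
  side 4: 5 + 4 + 3 + 2 + 2 = 16
  side 5: 2 = 2
Every load is within 16 min, so 5 tape sides suffice.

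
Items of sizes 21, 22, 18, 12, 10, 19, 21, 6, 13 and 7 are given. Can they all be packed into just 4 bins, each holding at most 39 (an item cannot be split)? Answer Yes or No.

A valid assignment using 4 bins:
  bin 1: 22 + 13 = 35
  bin 2: 21 + 18 = 39
  bin 3: 21 + 12 + 6 = 39
  bin 4: 19 + 10 + 7 = 36
Every load is within 39, so 4 bins suffice.

Yes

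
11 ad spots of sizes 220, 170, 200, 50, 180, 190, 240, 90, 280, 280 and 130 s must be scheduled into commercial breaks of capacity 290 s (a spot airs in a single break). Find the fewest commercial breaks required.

Total = 280 + 280 + 240 + 220 + 200 + 190 + 180 + 170 + 130 + 90 + 50 = 2030 s.
Lower bound: ⌈2030/290⌉ = 7 commercial breaks.
Also, 8 ad spots each exceed 145 s, and no two of those can share a break, so at least 8 commercial breaks are needed.
A packing using 9 commercial breaks:
  break 1: 280 = 280
  break 2: 280 = 280
  break 3: 240 + 50 = 290
  break 4: 220 = 220
  break 5: 200 + 90 = 290
  break 6: 190 = 190
  break 7: 180 = 180
  break 8: 170 = 170
  break 9: 130 = 130
No arrangement into 8 commercial breaks stays within capacity, so 9 is optimal.

9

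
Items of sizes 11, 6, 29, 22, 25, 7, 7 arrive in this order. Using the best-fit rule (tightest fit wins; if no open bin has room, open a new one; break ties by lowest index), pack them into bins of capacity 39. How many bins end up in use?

3

  11 → bin 1 (new)  [load 11/39]
  6 → bin 1  [load 17/39]
  29 → bin 2 (new)  [load 29/39]
  22 → bin 1  [load 39/39]
  25 → bin 3 (new)  [load 25/39]
  7 → bin 2  [load 36/39]
  7 → bin 3  [load 32/39]
3 bins opened.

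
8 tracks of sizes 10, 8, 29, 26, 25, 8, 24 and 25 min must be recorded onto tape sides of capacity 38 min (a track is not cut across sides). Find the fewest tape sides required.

5

Total = 29 + 26 + 25 + 25 + 24 + 10 + 8 + 8 = 155 min.
Lower bound: ⌈155/38⌉ = 5 tape sides.
A packing using 5 tape sides:
  side 1: 29 + 8 = 37
  side 2: 26 + 10 = 36
  side 3: 25 + 8 = 33
  side 4: 25 = 25
  side 5: 24 = 24
This matches the lower bound, so 5 is optimal.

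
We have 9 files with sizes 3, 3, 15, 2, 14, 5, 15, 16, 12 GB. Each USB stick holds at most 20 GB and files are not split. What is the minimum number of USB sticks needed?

5

Total = 16 + 15 + 15 + 14 + 12 + 5 + 3 + 3 + 2 = 85 GB.
Lower bound: ⌈85/20⌉ = 5 USB sticks.
A packing using 5 USB sticks:
  USB stick 1: 16 + 3 = 19
  USB stick 2: 15 + 5 = 20
  USB stick 3: 15 + 3 + 2 = 20
  USB stick 4: 14 = 14
  USB stick 5: 12 = 12
This matches the lower bound, so 5 is optimal.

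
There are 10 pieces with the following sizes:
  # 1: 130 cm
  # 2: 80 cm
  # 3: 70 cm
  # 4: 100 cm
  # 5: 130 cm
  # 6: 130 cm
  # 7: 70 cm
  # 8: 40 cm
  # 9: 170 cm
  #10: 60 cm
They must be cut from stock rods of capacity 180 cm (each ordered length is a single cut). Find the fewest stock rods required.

Total = 170 + 130 + 130 + 130 + 100 + 80 + 70 + 70 + 60 + 40 = 980 cm.
Lower bound: ⌈980/180⌉ = 6 stock rods.
A packing using 7 stock rods:
  stock rod 1: 170 = 170
  stock rod 2: 130 + 40 = 170
  stock rod 3: 130 = 130
  stock rod 4: 130 = 130
  stock rod 5: 100 + 80 = 180
  stock rod 6: 70 + 70 = 140
  stock rod 7: 60 = 60
No arrangement into 6 stock rods stays within capacity, so 7 is optimal.

7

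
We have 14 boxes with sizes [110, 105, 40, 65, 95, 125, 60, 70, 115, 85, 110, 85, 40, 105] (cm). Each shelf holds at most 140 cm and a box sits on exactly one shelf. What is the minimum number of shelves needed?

11

Total = 125 + 115 + 110 + 110 + 105 + 105 + 95 + 85 + 85 + 70 + 65 + 60 + 40 + 40 = 1210 cm.
Lower bound: ⌈1210/140⌉ = 9 shelves.
A packing using 11 shelves:
  shelf 1: 125 = 125
  shelf 2: 115 = 115
  shelf 3: 110 = 110
  shelf 4: 110 = 110
  shelf 5: 105 = 105
  shelf 6: 105 = 105
  shelf 7: 95 + 40 = 135
  shelf 8: 85 + 40 = 125
  shelf 9: 85 = 85
  shelf 10: 70 + 65 = 135
  shelf 11: 60 = 60
No arrangement into 10 shelves stays within capacity, so 11 is optimal.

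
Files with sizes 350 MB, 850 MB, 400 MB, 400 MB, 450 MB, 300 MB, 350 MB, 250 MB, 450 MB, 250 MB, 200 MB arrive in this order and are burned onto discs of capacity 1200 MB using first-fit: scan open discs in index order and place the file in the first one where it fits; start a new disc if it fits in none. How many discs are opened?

  350 → disc 1 (new)  [load 350/1200]
  850 → disc 1  [load 1200/1200]
  400 → disc 2 (new)  [load 400/1200]
  400 → disc 2  [load 800/1200]
  450 → disc 3 (new)  [load 450/1200]
  300 → disc 2  [load 1100/1200]
  350 → disc 3  [load 800/1200]
  250 → disc 3  [load 1050/1200]
  450 → disc 4 (new)  [load 450/1200]
  250 → disc 4  [load 700/1200]
  200 → disc 4  [load 900/1200]
4 discs opened.

4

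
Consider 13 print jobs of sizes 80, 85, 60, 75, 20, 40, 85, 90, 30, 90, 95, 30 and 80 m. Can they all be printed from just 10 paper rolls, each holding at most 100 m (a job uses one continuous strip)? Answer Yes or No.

Yes

A valid assignment using 10 paper rolls:
  roll 1: 95 = 95
  roll 2: 90 = 90
  roll 3: 90 = 90
  roll 4: 85 = 85
  roll 5: 85 = 85
  roll 6: 80 + 20 = 100
  roll 7: 80 = 80
  roll 8: 75 = 75
  roll 9: 60 + 40 = 100
  roll 10: 30 + 30 = 60
Every load is within 100 m, so 10 paper rolls suffice.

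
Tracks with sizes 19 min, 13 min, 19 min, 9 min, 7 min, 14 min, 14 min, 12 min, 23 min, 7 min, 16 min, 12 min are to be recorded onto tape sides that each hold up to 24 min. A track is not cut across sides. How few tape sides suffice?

Total = 23 + 19 + 19 + 16 + 14 + 14 + 13 + 12 + 12 + 9 + 7 + 7 = 165 min.
Lower bound: ⌈165/24⌉ = 7 tape sides.
A packing using 8 tape sides:
  side 1: 23 = 23
  side 2: 19 = 19
  side 3: 19 = 19
  side 4: 16 + 7 = 23
  side 5: 14 + 9 = 23
  side 6: 14 + 7 = 21
  side 7: 13 = 13
  side 8: 12 + 12 = 24
No arrangement into 7 tape sides stays within capacity, so 8 is optimal.

8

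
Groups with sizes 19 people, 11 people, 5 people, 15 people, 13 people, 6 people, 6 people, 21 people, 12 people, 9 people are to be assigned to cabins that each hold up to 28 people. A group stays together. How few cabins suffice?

Total = 21 + 19 + 15 + 13 + 12 + 11 + 9 + 6 + 6 + 5 = 117 people.
Lower bound: ⌈117/28⌉ = 5 cabins.
A packing using 5 cabins:
  cabin 1: 21 + 6 = 27
  cabin 2: 19 + 9 = 28
  cabin 3: 15 + 13 = 28
  cabin 4: 12 + 11 + 5 = 28
  cabin 5: 6 = 6
This matches the lower bound, so 5 is optimal.

5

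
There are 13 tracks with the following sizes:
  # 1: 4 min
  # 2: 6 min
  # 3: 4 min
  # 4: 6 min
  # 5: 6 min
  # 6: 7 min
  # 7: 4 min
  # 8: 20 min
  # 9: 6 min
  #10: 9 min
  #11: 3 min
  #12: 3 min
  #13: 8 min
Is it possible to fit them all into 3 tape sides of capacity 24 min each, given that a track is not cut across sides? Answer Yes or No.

No

Total = 86 min; ⌈86/24⌉ = 4.
At least 4 tape sides are required, but only 3 are allowed.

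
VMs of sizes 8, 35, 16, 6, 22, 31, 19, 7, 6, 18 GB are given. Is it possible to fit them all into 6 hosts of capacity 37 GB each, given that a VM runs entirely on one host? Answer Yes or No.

Yes

A valid assignment using 5 hosts:
  host 1: 35 = 35
  host 2: 31 + 6 = 37
  host 3: 22 + 8 + 7 = 37
  host 4: 19 + 18 = 37
  host 5: 16 + 6 = 22
That uses only 5 ≤ 6, so 6 hosts are enough.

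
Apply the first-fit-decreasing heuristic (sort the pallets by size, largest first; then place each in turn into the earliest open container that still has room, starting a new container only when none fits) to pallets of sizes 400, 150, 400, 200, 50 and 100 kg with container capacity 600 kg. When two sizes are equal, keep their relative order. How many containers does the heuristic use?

Sorted descending: 400, 400, 200, 150, 100, 50.
  400 → container 1 (new)  [load 400/600]
  400 → container 2 (new)  [load 400/600]
  200 → container 1  [load 600/600]
  150 → container 2  [load 550/600]
  100 → container 3 (new)  [load 100/600]
  50 → container 2  [load 600/600]
3 containers opened.

3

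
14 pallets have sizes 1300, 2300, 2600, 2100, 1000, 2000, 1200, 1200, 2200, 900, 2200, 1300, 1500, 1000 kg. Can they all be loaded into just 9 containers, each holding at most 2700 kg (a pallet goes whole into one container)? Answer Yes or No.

Total = 22800 kg; ⌈22800/2700⌉ = 9.
The bound of 9 does not rule out 9, but exhaustive search shows no assignment into 9 containers of capacity 2700 kg exists — the minimum is 10.

No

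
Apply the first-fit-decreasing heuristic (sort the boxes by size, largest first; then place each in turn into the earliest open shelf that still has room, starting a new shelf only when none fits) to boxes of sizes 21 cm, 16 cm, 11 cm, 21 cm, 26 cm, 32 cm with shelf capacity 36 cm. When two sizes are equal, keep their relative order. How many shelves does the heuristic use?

Sorted descending: 32, 26, 21, 21, 16, 11.
  32 → shelf 1 (new)  [load 32/36]
  26 → shelf 2 (new)  [load 26/36]
  21 → shelf 3 (new)  [load 21/36]
  21 → shelf 4 (new)  [load 21/36]
  16 → shelf 5 (new)  [load 16/36]
  11 → shelf 3  [load 32/36]
5 shelves opened.

5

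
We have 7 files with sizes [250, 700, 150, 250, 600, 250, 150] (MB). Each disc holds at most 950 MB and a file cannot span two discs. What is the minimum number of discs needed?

Total = 700 + 600 + 250 + 250 + 250 + 150 + 150 = 2350 MB.
Lower bound: ⌈2350/950⌉ = 3 discs.
A packing using 3 discs:
  disc 1: 700 + 250 = 950
  disc 2: 600 + 250 = 850
  disc 3: 250 + 150 + 150 = 550
This matches the lower bound, so 3 is optimal.

3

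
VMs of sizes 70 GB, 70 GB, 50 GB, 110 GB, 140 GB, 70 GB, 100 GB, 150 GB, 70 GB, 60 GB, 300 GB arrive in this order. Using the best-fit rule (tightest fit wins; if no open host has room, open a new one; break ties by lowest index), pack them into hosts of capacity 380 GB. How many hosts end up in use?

4

  70 → host 1 (new)  [load 70/380]
  70 → host 1  [load 140/380]
  50 → host 1  [load 190/380]
  110 → host 1  [load 300/380]
  140 → host 2 (new)  [load 140/380]
  70 → host 1  [load 370/380]
  100 → host 2  [load 240/380]
  150 → host 3 (new)  [load 150/380]
  70 → host 2  [load 310/380]
  60 → host 2  [load 370/380]
  300 → host 4 (new)  [load 300/380]
4 hosts opened.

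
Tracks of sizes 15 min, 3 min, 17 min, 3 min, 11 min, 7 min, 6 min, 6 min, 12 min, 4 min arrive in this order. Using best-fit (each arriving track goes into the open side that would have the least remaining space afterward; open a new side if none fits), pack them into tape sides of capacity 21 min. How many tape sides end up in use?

5

  15 → side 1 (new)  [load 15/21]
  3 → side 1  [load 18/21]
  17 → side 2 (new)  [load 17/21]
  3 → side 1  [load 21/21]
  11 → side 3 (new)  [load 11/21]
  7 → side 3  [load 18/21]
  6 → side 4 (new)  [load 6/21]
  6 → side 4  [load 12/21]
  12 → side 5 (new)  [load 12/21]
  4 → side 2  [load 21/21]
5 tape sides opened.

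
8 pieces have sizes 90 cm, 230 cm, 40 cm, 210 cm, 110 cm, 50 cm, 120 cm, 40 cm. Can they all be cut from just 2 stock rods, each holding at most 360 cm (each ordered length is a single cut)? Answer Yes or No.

Total = 890 cm; ⌈890/360⌉ = 3.
At least 3 stock rods are required, but only 2 are allowed.

No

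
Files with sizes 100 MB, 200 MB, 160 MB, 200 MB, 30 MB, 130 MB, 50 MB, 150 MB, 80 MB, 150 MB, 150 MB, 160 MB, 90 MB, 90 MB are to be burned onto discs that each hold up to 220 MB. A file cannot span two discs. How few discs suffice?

Total = 200 + 200 + 160 + 160 + 150 + 150 + 150 + 130 + 100 + 90 + 90 + 80 + 50 + 30 = 1740 MB.
Lower bound: ⌈1740/220⌉ = 8 discs.
A packing using 10 discs:
  disc 1: 200 = 200
  disc 2: 200 = 200
  disc 3: 160 + 50 = 210
  disc 4: 160 + 30 = 190
  disc 5: 150 = 150
  disc 6: 150 = 150
  disc 7: 150 = 150
  disc 8: 130 + 90 = 220
  disc 9: 100 + 90 = 190
  disc 10: 80 = 80
No arrangement into 9 discs stays within capacity, so 10 is optimal.

10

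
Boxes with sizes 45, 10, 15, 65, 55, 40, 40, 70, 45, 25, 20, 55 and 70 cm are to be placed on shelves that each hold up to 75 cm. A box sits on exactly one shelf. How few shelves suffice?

Total = 70 + 70 + 65 + 55 + 55 + 45 + 45 + 40 + 40 + 25 + 20 + 15 + 10 = 555 cm.
Lower bound: ⌈555/75⌉ = 8 shelves.
Also, 9 boxes each exceed 75/2 cm, and no two of those can share a shelf, so at least 9 shelves are needed.
A packing using 9 shelves:
  shelf 1: 70 = 70
  shelf 2: 70 = 70
  shelf 3: 65 + 10 = 75
  shelf 4: 55 + 20 = 75
  shelf 5: 55 + 15 = 70
  shelf 6: 45 + 25 = 70
  shelf 7: 45 = 45
  shelf 8: 40 = 40
  shelf 9: 40 = 40
This matches the lower bound, so 9 is optimal.

9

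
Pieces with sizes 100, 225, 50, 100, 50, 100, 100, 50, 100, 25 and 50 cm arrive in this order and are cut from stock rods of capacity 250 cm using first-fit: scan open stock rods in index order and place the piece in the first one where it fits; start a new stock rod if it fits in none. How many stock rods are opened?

4

  100 → stock rod 1 (new)  [load 100/250]
  225 → stock rod 2 (new)  [load 225/250]
  50 → stock rod 1  [load 150/250]
  100 → stock rod 1  [load 250/250]
  50 → stock rod 3 (new)  [load 50/250]
  100 → stock rod 3  [load 150/250]
  100 → stock rod 3  [load 250/250]
  50 → stock rod 4 (new)  [load 50/250]
  100 → stock rod 4  [load 150/250]
  25 → stock rod 2  [load 250/250]
  50 → stock rod 4  [load 200/250]
4 stock rods opened.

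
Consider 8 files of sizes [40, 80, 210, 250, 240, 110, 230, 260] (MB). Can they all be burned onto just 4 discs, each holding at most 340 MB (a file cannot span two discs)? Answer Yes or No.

No

Total = 1420 MB; ⌈1420/340⌉ = 5.
At least 5 discs are required, but only 4 are allowed.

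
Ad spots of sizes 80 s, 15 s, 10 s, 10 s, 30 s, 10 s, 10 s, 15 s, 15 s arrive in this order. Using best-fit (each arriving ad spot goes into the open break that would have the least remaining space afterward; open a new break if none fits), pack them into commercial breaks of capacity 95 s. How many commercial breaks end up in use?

  80 → break 1 (new)  [load 80/95]
  15 → break 1  [load 95/95]
  10 → break 2 (new)  [load 10/95]
  10 → break 2  [load 20/95]
  30 → break 2  [load 50/95]
  10 → break 2  [load 60/95]
  10 → break 2  [load 70/95]
  15 → break 2  [load 85/95]
  15 → break 3 (new)  [load 15/95]
3 commercial breaks opened.

3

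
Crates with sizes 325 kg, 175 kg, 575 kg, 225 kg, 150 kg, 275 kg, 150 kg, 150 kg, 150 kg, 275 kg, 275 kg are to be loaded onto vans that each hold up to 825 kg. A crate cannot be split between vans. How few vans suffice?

Total = 575 + 325 + 275 + 275 + 275 + 225 + 175 + 150 + 150 + 150 + 150 = 2725 kg.
Lower bound: ⌈2725/825⌉ = 4 vans.
A packing using 4 vans:
  van 1: 575 + 225 = 800
  van 2: 325 + 275 + 175 = 775
  van 3: 275 + 275 + 150 = 700
  van 4: 150 + 150 + 150 = 450
This matches the lower bound, so 4 is optimal.

4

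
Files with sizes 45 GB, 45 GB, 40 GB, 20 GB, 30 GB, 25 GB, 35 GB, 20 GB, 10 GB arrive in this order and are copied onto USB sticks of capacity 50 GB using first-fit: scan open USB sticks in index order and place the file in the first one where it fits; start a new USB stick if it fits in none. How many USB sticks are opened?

6

  45 → USB stick 1 (new)  [load 45/50]
  45 → USB stick 2 (new)  [load 45/50]
  40 → USB stick 3 (new)  [load 40/50]
  20 → USB stick 4 (new)  [load 20/50]
  30 → USB stick 4  [load 50/50]
  25 → USB stick 5 (new)  [load 25/50]
  35 → USB stick 6 (new)  [load 35/50]
  20 → USB stick 5  [load 45/50]
  10 → USB stick 3  [load 50/50]
6 USB sticks opened.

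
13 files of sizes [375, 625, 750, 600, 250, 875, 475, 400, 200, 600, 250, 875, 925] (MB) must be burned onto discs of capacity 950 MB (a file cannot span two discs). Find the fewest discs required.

Total = 925 + 875 + 875 + 750 + 625 + 600 + 600 + 475 + 400 + 375 + 250 + 250 + 200 = 7200 MB.
Lower bound: ⌈7200/950⌉ = 8 discs.
A packing using 9 discs:
  disc 1: 925 = 925
  disc 2: 875 = 875
  disc 3: 875 = 875
  disc 4: 750 + 200 = 950
  disc 5: 625 + 250 = 875
  disc 6: 600 + 250 = 850
  disc 7: 600 = 600
  disc 8: 475 + 400 = 875
  disc 9: 375 = 375
No arrangement into 8 discs stays within capacity, so 9 is optimal.

9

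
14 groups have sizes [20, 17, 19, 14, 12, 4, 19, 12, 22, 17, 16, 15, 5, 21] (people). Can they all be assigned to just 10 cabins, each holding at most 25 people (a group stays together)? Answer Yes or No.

No

Total = 213 people; ⌈213/25⌉ = 9.
10 groups each exceed half the capacity and cannot share a cabin, forcing at least 10 cabins.
The bound of 10 does not rule out 10, but exhaustive search shows no assignment into 10 cabins of capacity 25 people exists — the minimum is 11.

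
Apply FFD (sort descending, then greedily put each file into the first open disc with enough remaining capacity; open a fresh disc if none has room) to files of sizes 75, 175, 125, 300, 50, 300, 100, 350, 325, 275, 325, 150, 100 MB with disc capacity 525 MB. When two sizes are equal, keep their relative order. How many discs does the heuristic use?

Sorted descending: 350, 325, 325, 300, 300, 275, 175, 150, 125, 100, 100, 75, 50.
  350 → disc 1 (new)  [load 350/525]
  325 → disc 2 (new)  [load 325/525]
  325 → disc 3 (new)  [load 325/525]
  300 → disc 4 (new)  [load 300/525]
  300 → disc 5 (new)  [load 300/525]
  275 → disc 6 (new)  [load 275/525]
  175 → disc 1  [load 525/525]
  150 → disc 2  [load 475/525]
  125 → disc 3  [load 450/525]
  100 → disc 4  [load 400/525]
  100 → disc 4  [load 500/525]
  75 → disc 3  [load 525/525]
  50 → disc 2  [load 525/525]
6 discs opened.

6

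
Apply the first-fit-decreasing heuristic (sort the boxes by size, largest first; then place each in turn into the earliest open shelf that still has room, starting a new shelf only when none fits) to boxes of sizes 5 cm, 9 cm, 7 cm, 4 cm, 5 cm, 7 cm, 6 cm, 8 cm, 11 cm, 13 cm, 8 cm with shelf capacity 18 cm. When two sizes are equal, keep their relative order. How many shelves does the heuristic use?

5

Sorted descending: 13, 11, 9, 8, 8, 7, 7, 6, 5, 5, 4.
  13 → shelf 1 (new)  [load 13/18]
  11 → shelf 2 (new)  [load 11/18]
  9 → shelf 3 (new)  [load 9/18]
  8 → shelf 3  [load 17/18]
  8 → shelf 4 (new)  [load 8/18]
  7 → shelf 2  [load 18/18]
  7 → shelf 4  [load 15/18]
  6 → shelf 5 (new)  [load 6/18]
  5 → shelf 1  [load 18/18]
  5 → shelf 5  [load 11/18]
  4 → shelf 5  [load 15/18]
5 shelves opened.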